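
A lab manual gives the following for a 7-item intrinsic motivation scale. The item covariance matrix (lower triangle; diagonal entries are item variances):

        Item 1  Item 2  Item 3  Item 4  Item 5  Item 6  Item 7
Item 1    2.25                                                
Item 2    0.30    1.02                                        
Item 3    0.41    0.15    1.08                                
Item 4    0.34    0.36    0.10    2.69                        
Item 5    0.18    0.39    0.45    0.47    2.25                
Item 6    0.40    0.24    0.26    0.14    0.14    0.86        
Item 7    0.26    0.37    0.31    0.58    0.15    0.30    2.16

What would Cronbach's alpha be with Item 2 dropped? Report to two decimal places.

α = 0.53

Remaining items: Item 1, Item 3, Item 4, Item 5, Item 6, Item 7 (k = 6).
Σσᵢ² = 2.25 + 1.08 + 2.69 + 2.25 + 0.86 + 2.16 = 11.29
σ²_total = 11.29 + 2 × 4.49 = 20.27
α (item deleted) = (6/5)·(1 − 11.29/20.27) = 0.53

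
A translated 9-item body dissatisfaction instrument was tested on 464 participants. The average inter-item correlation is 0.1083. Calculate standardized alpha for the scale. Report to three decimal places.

standardized alpha = 0.522

Standardized α = k·r̄ / (1 + (k−1)·r̄) = 9 × 0.1083 / (1 + 8 × 0.1083)
  = 0.9747 / 1.8664 = 0.522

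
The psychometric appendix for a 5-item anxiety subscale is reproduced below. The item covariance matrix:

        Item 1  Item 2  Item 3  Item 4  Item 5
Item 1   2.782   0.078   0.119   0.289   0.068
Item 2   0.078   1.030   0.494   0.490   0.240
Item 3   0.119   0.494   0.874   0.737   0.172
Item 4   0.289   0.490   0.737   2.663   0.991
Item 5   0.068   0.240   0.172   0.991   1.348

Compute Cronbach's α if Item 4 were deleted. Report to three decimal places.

Remaining items: Item 1, Item 2, Item 3, Item 5 (k = 4).
Σσᵢ² = 2.782 + 1.030 + 0.874 + 1.348 = 6.034
σ²_total = 6.034 + 2 × 1.171 = 8.376
α (item deleted) = (4/3)·(1 − 6.034/8.376) = 0.373

α = 0.373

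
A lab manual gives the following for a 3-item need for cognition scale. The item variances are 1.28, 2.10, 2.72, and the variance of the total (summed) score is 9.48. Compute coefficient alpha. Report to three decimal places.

Σσ²ᵢ = 1.28 + 2.10 + 2.72 = 6.10
α = (k/(k−1))·(1 − Σσ²ᵢ/σ²_total) = (3/2)·(1 − 6.10/9.48) = 0.535

α = 0.535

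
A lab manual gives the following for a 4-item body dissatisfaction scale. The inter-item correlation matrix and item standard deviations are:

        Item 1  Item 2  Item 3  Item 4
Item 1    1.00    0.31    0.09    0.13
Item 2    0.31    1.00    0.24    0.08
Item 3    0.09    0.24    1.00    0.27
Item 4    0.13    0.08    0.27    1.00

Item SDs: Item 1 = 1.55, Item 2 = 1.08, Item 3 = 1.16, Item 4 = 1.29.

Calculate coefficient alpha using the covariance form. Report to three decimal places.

Σσ²ᵢ = 1.55² + 1.08² + 1.16² + 1.29² = 6.5786
Covariances σ_ij = r_ij · s_i · s_j:
  σ(Item 1,Item 2) = 0.31 × 1.55 × 1.08 = 0.5189
  σ(Item 1,Item 3) = 0.09 × 1.55 × 1.16 = 0.1618
  σ(Item 1,Item 4) = 0.13 × 1.55 × 1.29 = 0.2599
  σ(Item 2,Item 3) = 0.24 × 1.08 × 1.16 = 0.3007
  σ(Item 2,Item 4) = 0.08 × 1.08 × 1.29 = 0.1115
  σ(Item 3,Item 4) = 0.27 × 1.16 × 1.29 = 0.4040
σ²_T = Σσ²ᵢ + 2·Σσ_ij = 6.5786 + 2 × 1.7568 = 10.0922
α = (4/3)·(1 − 6.5786/10.0922) = 0.464

α = 0.464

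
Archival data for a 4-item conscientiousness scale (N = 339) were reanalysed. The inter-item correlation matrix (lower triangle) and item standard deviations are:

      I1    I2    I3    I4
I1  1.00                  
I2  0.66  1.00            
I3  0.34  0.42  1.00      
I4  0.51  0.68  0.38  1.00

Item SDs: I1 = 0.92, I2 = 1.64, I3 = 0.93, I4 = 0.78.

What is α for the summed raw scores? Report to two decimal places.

Σσ²ᵢ = 0.92² + 1.64² + 0.93² + 0.78² = 5.0093
Covariances σ_ij = r_ij · s_i · s_j:
  σ(I1,I2) = 0.66 × 0.92 × 1.64 = 0.9958
  σ(I1,I3) = 0.34 × 0.92 × 0.93 = 0.2909
  σ(I1,I4) = 0.51 × 0.92 × 0.78 = 0.3660
  σ(I2,I3) = 0.42 × 1.64 × 0.93 = 0.6406
  σ(I2,I4) = 0.68 × 1.64 × 0.78 = 0.8699
  σ(I3,I4) = 0.38 × 0.93 × 0.78 = 0.2757
σ²_T = Σσ²ᵢ + 2·Σσ_ij = 5.0093 + 2 × 3.4389 = 11.8871
α = (4/3)·(1 − 5.0093/11.8871) = 0.77

α = 0.77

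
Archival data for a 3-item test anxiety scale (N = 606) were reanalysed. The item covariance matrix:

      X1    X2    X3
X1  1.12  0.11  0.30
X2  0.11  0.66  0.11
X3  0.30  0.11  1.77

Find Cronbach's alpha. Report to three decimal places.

sum of item variances = 1.12 + 0.66 + 1.77 = 3.55
Σ_{i<j} σ_ij = 0.52
σ²_total = 3.55 + 2 × 0.52 = 4.59
α = (k/(k−1))·(1 − sum of item variances/σ²_total) = (3/2)·(1 − 3.55/4.59) = 0.340

Cronbach's alpha = 0.340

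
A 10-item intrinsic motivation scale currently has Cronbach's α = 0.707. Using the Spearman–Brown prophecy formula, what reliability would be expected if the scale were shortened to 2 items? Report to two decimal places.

Length factor m = 2/10 = 0.2000
α' = m·α / (1 − (1−m)·α)
   = 2/10 × 0.707 / (1 − (1 − 2/10) × 0.707)
   = 0.1414 / 0.4344 = 0.33

predicted reliability = 0.33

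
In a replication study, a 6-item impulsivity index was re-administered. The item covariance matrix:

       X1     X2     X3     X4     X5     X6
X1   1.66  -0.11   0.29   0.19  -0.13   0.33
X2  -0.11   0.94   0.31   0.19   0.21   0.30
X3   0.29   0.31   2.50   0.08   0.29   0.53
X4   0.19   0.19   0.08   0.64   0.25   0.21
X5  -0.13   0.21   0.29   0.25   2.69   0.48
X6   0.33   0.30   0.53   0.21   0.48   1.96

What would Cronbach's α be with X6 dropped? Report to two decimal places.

Remaining items: X1, X2, X3, X4, X5 (k = 5).
Σσᵢ² = 1.66 + 0.94 + 2.50 + 0.64 + 2.69 = 8.43
total variance = 8.43 + 2 × 1.57 = 11.57
α (item deleted) = (5/4)·(1 − 8.43/11.57) = 0.34

α = 0.34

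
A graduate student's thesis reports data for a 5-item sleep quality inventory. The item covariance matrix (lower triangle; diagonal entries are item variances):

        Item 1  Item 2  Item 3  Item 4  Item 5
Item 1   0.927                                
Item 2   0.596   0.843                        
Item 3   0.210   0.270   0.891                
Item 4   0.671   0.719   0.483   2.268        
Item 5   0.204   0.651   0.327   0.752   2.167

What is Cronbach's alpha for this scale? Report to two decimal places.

ΣVar(i) = 0.927 + 0.843 + 0.891 + 2.268 + 2.167 = 7.096
Σ_{i<j} σ_ij = 4.883
σ²_T = 7.096 + 2 × 4.883 = 16.862
α = (k/(k−1))·(1 − ΣVar(i)/σ²_T) = (5/4)·(1 − 7.096/16.862) = 0.72

α = 0.72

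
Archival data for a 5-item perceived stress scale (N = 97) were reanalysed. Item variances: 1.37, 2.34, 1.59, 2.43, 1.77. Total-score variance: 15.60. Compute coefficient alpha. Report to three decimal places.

ΣVar(i) = 1.37 + 2.34 + 1.59 + 2.43 + 1.77 = 9.50
α = (k/(k−1))·(1 − ΣVar(i)/total variance) = (5/4)·(1 − 9.50/15.60) = 0.489

coefficient alpha = 0.489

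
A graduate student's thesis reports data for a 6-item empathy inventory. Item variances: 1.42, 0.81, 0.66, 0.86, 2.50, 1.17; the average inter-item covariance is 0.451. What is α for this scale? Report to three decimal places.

ΣVar(i) = 1.42 + 0.81 + 0.66 + 0.86 + 2.50 + 1.17 = 7.42
Sum of the 15 distinct covariances = 15 × 0.451 = 6.765
Var(T) = ΣVar(i) + 2·Σcov = 7.42 + 2 × 6.765 = 20.950
α = (6/5)·(1 − 7.42/20.950) = 0.775

α = 0.775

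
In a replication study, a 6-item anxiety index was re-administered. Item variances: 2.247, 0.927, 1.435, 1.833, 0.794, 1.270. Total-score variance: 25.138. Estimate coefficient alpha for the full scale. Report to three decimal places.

α = 0.794

Σσᵢ² = 2.247 + 0.927 + 1.435 + 1.833 + 0.794 + 1.270 = 8.506
α = (k/(k−1))·(1 − Σσᵢ²/σ²_total) = (6/5)·(1 − 8.506/25.138) = 0.794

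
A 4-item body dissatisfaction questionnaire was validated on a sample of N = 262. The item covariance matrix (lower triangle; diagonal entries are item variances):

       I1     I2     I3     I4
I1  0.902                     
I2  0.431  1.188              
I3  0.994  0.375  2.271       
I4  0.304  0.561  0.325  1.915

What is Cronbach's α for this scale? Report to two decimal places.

Σσ²ᵢ = 0.902 + 1.188 + 2.271 + 1.915 = 6.276
Sum of the distinct covariances = 2.990
total variance = 6.276 + 2 × 2.990 = 12.256
α = (k/(k−1))·(1 − Σσ²ᵢ/total variance) = (4/3)·(1 − 6.276/12.256) = 0.65

Cronbach's α = 0.65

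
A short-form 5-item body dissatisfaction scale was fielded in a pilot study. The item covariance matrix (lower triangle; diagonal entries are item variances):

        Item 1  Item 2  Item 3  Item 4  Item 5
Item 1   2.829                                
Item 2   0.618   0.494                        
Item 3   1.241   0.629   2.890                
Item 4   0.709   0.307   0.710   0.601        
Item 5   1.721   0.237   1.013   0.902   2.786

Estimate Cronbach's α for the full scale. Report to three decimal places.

α = 0.784

ΣVar(i) = 2.829 + 0.494 + 2.890 + 0.601 + 2.786 = 9.600
Sum of the distinct covariances = 8.087
σ²_T = 9.600 + 2 × 8.087 = 25.774
α = (k/(k−1))·(1 − ΣVar(i)/σ²_T) = (5/4)·(1 − 9.600/25.774) = 0.784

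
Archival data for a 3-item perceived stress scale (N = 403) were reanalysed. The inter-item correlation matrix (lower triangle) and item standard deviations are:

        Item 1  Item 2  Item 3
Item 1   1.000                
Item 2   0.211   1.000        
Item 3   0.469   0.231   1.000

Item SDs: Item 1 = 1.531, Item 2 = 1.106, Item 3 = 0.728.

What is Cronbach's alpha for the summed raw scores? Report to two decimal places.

Cronbach's alpha = 0.51

Σσ²ᵢ = 1.531² + 1.106² + 0.728² = 4.0972
Covariances σ_ij = r_ij · s_i · s_j:
  σ(Item 1,Item 2) = 0.211 × 1.531 × 1.106 = 0.3573
  σ(Item 1,Item 3) = 0.469 × 1.531 × 0.728 = 0.5227
  σ(Item 2,Item 3) = 0.231 × 1.106 × 0.728 = 0.1860
σ²_T = Σσ²ᵢ + 2·Σσ_ij = 4.0972 + 2 × 1.0660 = 6.2292
α = (3/2)·(1 − 4.0972/6.2292) = 0.51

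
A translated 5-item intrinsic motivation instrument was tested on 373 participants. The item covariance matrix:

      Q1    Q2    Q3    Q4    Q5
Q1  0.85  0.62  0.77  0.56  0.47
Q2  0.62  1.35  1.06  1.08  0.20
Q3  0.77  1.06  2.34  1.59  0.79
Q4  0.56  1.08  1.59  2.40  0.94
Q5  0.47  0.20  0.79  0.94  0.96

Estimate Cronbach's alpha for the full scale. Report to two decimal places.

Σσ²ᵢ = 0.85 + 1.35 + 2.34 + 2.40 + 0.96 = 7.90
Sum of the distinct covariances = 8.08
σ²_T = 7.90 + 2 × 8.08 = 24.06
α = (k/(k−1))·(1 − Σσ²ᵢ/σ²_T) = (5/4)·(1 − 7.90/24.06) = 0.84

Cronbach's alpha = 0.84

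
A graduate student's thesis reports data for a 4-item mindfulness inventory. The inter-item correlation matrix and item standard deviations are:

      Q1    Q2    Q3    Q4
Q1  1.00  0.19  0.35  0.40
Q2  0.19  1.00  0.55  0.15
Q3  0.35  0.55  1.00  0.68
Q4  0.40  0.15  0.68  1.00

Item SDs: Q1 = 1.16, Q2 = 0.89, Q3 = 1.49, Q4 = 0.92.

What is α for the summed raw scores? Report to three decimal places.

α = 0.715

Σσ²ᵢ = 1.16² + 0.89² + 1.49² + 0.92² = 5.2042
Covariances σ_ij = r_ij · s_i · s_j:
  σ(Q1,Q2) = 0.19 × 1.16 × 0.89 = 0.1962
  σ(Q1,Q3) = 0.35 × 1.16 × 1.49 = 0.6049
  σ(Q1,Q4) = 0.40 × 1.16 × 0.92 = 0.4269
  σ(Q2,Q3) = 0.55 × 0.89 × 1.49 = 0.7294
  σ(Q2,Q4) = 0.15 × 0.89 × 0.92 = 0.1228
  σ(Q3,Q4) = 0.68 × 1.49 × 0.92 = 0.9321
σ²_T = Σσ²ᵢ + 2·Σσ_ij = 5.2042 + 2 × 3.0123 = 11.2288
α = (4/3)·(1 − 5.2042/11.2288) = 0.715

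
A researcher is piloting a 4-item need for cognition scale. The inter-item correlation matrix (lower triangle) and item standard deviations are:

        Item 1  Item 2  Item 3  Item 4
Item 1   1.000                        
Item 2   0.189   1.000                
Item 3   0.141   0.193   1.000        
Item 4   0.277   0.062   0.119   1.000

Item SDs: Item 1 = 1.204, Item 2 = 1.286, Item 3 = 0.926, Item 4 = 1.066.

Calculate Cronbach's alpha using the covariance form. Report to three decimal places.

Σσ²ᵢ = 1.204² + 1.286² + 0.926² + 1.066² = 5.0972
Covariances σ_ij = r_ij · s_i · s_j:
  σ(Item 1,Item 2) = 0.189 × 1.204 × 1.286 = 0.2926
  σ(Item 1,Item 3) = 0.141 × 1.204 × 0.926 = 0.1572
  σ(Item 1,Item 4) = 0.277 × 1.204 × 1.066 = 0.3555
  σ(Item 2,Item 3) = 0.193 × 1.286 × 0.926 = 0.2298
  σ(Item 2,Item 4) = 0.062 × 1.286 × 1.066 = 0.0850
  σ(Item 3,Item 4) = 0.119 × 0.926 × 1.066 = 0.1175
σ²_T = Σσ²ᵢ + 2·Σσ_ij = 5.0972 + 2 × 1.2376 = 7.5724
α = (4/3)·(1 − 5.0972/7.5724) = 0.436

α = 0.436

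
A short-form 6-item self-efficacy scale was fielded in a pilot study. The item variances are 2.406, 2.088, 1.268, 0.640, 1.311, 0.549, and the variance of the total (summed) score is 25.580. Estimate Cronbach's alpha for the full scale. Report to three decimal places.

Σσᵢ² = 2.406 + 2.088 + 1.268 + 0.640 + 1.311 + 0.549 = 8.262
α = (k/(k−1))·(1 − Σσᵢ²/total variance) = (6/5)·(1 − 8.262/25.580) = 0.812

Cronbach's alpha = 0.812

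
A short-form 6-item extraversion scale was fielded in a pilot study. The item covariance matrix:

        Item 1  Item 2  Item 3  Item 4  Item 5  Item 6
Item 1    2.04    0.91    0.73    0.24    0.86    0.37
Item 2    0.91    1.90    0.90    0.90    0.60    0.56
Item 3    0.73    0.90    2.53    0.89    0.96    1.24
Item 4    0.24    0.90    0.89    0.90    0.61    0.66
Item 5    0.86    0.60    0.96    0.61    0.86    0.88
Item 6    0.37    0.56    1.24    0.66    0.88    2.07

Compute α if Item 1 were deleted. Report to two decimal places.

Remaining items: Item 2, Item 3, Item 4, Item 5, Item 6 (k = 5).
Σσ²ᵢ = 1.90 + 2.53 + 0.90 + 0.86 + 2.07 = 8.26
Var(T) = 8.26 + 2 × 8.20 = 24.66
α (item deleted) = (5/4)·(1 − 8.26/24.66) = 0.83

α = 0.83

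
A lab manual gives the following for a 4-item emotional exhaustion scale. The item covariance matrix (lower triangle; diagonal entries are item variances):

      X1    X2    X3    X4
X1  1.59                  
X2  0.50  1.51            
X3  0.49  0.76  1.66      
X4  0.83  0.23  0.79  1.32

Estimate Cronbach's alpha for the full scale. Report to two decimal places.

Σσ²ᵢ = 1.59 + 1.51 + 1.66 + 1.32 = 6.08
Sum of off-diagonal covariances = 3.60
total variance = 6.08 + 2 × 3.60 = 13.28
α = (k/(k−1))·(1 − Σσ²ᵢ/total variance) = (4/3)·(1 − 6.08/13.28) = 0.72

α = 0.72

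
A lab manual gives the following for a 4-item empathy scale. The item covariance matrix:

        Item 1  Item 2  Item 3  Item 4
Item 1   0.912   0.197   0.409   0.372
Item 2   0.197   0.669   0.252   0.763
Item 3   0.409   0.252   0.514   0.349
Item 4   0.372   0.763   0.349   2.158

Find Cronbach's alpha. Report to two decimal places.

Σσ²ᵢ = 0.912 + 0.669 + 0.514 + 2.158 = 4.253
Σ_{i<j} σ_ij = 2.342
Var(T) = 4.253 + 2 × 2.342 = 8.937
α = (k/(k−1))·(1 − Σσ²ᵢ/Var(T)) = (4/3)·(1 − 4.253/8.937) = 0.70

α = 0.70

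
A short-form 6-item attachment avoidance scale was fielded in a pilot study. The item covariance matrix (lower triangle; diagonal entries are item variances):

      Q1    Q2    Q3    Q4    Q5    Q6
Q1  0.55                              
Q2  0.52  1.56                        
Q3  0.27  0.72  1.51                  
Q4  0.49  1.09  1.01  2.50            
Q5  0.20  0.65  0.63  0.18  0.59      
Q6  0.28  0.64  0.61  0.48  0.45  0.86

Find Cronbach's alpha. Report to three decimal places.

α = 0.822

ΣVar(i) = 0.55 + 1.56 + 1.51 + 2.50 + 0.59 + 0.86 = 7.57
Sum of the distinct covariances = 8.22
Var(T) = 7.57 + 2 × 8.22 = 24.01
α = (k/(k−1))·(1 − ΣVar(i)/Var(T)) = (6/5)·(1 − 7.57/24.01) = 0.822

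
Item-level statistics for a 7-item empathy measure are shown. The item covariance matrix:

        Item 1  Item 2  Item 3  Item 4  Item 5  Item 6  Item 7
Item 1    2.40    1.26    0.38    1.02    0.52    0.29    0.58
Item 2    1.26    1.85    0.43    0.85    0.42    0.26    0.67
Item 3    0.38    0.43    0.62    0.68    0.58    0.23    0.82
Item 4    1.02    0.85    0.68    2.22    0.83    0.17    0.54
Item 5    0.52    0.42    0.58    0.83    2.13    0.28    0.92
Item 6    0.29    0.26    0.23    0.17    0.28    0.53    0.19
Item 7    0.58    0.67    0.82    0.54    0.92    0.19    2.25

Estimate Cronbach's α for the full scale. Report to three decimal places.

α = 0.776

Σσᵢ² = 2.40 + 1.85 + 0.62 + 2.22 + 2.13 + 0.53 + 2.25 = 12.00
Σ_{i<j} σ_ij = 11.92
σ²_total = 12.00 + 2 × 11.92 = 35.84
α = (k/(k−1))·(1 − Σσᵢ²/σ²_total) = (7/6)·(1 − 12.00/35.84) = 0.776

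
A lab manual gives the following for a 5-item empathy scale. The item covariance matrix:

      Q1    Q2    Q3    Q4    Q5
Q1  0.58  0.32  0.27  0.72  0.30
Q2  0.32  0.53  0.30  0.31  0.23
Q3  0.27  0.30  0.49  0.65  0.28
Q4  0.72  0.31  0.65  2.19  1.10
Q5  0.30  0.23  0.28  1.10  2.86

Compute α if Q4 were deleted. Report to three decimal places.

α = 0.577

Remaining items: Q1, Q2, Q3, Q5 (k = 4).
ΣVar(i) = 0.58 + 0.53 + 0.49 + 2.86 = 4.46
σ²_total = 4.46 + 2 × 1.70 = 7.86
α (item deleted) = (4/3)·(1 − 4.46/7.86) = 0.577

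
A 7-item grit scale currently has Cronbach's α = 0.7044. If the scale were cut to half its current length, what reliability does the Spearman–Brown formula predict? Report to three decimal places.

Length factor m = 1/2
α' = m·α / (1 − (1−m)·α)
   = 1/2 × 0.7044 / (1 − (1 − 1/2) × 0.7044)
   = 0.3522 / 0.6478 = 0.544

predicted reliability = 0.544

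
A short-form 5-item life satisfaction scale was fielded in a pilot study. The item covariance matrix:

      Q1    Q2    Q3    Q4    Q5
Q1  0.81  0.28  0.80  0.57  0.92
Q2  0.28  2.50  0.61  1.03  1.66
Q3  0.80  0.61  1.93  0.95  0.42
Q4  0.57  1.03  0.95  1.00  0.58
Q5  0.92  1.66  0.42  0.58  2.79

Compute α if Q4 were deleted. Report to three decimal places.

α = 0.718

Remaining items: Q1, Q2, Q3, Q5 (k = 4).
sum of item variances = 0.81 + 2.50 + 1.93 + 2.79 = 8.03
σ²_total = 8.03 + 2 × 4.69 = 17.41
α (item deleted) = (4/3)·(1 − 8.03/17.41) = 0.718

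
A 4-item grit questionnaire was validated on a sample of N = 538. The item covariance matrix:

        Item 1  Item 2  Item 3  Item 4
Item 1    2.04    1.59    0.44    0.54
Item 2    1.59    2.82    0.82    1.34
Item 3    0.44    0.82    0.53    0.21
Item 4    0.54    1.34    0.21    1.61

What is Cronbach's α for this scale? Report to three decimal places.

Σσᵢ² = 2.04 + 2.82 + 0.53 + 1.61 = 7.00
Σ_{i<j} σ_ij = 4.94
σ²_T = 7.00 + 2 × 4.94 = 16.88
α = (k/(k−1))·(1 − Σσᵢ²/σ²_T) = (4/3)·(1 − 7.00/16.88) = 0.780

α = 0.780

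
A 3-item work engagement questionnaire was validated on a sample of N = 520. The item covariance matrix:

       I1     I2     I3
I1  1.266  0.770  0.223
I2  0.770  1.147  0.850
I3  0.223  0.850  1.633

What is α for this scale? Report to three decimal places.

Σσᵢ² = 1.266 + 1.147 + 1.633 = 4.046
Σ_{i<j} σ_ij = 1.843
σ²_T = 4.046 + 2 × 1.843 = 7.732
α = (k/(k−1))·(1 − Σσᵢ²/σ²_T) = (3/2)·(1 − 4.046/7.732) = 0.715

α = 0.715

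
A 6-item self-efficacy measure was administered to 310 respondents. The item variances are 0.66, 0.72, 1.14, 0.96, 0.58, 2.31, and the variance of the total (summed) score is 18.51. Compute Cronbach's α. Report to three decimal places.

α = 0.787

Σσ²ᵢ = 0.66 + 0.72 + 1.14 + 0.96 + 0.58 + 2.31 = 6.37
α = (k/(k−1))·(1 − Σσ²ᵢ/σ²_total) = (6/5)·(1 − 6.37/18.51) = 0.787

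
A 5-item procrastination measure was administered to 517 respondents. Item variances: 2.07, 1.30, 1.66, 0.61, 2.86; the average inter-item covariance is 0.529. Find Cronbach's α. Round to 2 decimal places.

ΣVar(i) = 2.07 + 1.30 + 1.66 + 0.61 + 2.86 = 8.50
Sum of the 10 distinct covariances = 10 × 0.529 = 5.290
total variance = ΣVar(i) + 2·Σcov = 8.50 + 2 × 5.290 = 19.080
α = (5/4)·(1 − 8.50/19.080) = 0.69

α = 0.69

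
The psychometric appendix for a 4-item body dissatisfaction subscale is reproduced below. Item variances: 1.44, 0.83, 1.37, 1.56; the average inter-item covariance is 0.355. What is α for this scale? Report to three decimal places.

ΣVar(i) = 1.44 + 0.83 + 1.37 + 1.56 = 5.20
Sum of the 6 distinct covariances = 6 × 0.355 = 2.130
σ²_T = ΣVar(i) + 2·Σcov = 5.20 + 2 × 2.130 = 9.460
α = (4/3)·(1 − 5.20/9.460) = 0.600

α = 0.600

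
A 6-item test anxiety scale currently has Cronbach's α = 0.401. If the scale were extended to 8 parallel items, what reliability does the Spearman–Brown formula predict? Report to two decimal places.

Length factor m = 8/6 = 1.3333
α' = m·α / (1 + (m−1)·α)
   = 8/6 × 0.401 / (1 + (8/6 − 1) × 0.401)
   = 0.5347 / 1.1337 = 0.47

predicted reliability = 0.47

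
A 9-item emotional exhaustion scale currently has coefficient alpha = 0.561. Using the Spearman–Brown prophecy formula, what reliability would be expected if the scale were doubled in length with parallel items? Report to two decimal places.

predicted reliability = 0.72

Length factor m = 2
α' = m·α / (1 + (m−1)·α)
   = 2 × 0.561 / (1 + (2 − 1) × 0.561)
   = 1.1220 / 1.5610 = 0.72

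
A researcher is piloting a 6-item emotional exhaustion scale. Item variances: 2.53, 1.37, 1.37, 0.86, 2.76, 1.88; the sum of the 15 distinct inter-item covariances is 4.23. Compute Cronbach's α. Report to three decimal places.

Cronbach's α = 0.528

sum of item variances = 2.53 + 1.37 + 1.37 + 0.86 + 2.76 + 1.88 = 10.77
Sum of distinct covariances = 4.23
σ²_total = sum of item variances + 2·Σcov = 10.77 + 2 × 4.23 = 19.23
α = (6/5)·(1 − 10.77/19.23) = 0.528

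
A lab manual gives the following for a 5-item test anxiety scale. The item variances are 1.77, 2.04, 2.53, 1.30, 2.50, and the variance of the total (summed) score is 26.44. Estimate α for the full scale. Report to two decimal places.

α = 0.77

ΣVar(i) = 1.77 + 2.04 + 2.53 + 1.30 + 2.50 = 10.14
α = (k/(k−1))·(1 − ΣVar(i)/σ²_total) = (5/4)·(1 − 10.14/26.44) = 0.77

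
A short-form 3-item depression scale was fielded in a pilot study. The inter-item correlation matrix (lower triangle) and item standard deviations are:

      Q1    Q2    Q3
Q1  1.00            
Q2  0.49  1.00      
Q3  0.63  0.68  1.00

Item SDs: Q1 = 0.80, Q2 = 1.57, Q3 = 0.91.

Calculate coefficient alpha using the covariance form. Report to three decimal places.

Σσ²ᵢ = 0.80² + 1.57² + 0.91² = 3.9330
Covariances σ_ij = r_ij · s_i · s_j:
  σ(Q1,Q2) = 0.49 × 0.80 × 1.57 = 0.6154
  σ(Q1,Q3) = 0.63 × 0.80 × 0.91 = 0.4586
  σ(Q2,Q3) = 0.68 × 1.57 × 0.91 = 0.9715
σ²_T = Σσ²ᵢ + 2·Σσ_ij = 3.9330 + 2 × 2.0455 = 8.0240
α = (3/2)·(1 − 3.9330/8.0240) = 0.765

α = 0.765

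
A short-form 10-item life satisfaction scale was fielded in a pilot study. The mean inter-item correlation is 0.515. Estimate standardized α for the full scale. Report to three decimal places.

standardized α = 0.914

Standardized α = k·r̄ / (1 + (k−1)·r̄) = 10 × 0.515 / (1 + 9 × 0.515)
  = 5.1500 / 5.6350 = 0.914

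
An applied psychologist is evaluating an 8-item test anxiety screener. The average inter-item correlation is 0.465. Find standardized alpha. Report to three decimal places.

α = 0.874

Standardized α = k·r̄ / (1 + (k−1)·r̄) = 8 × 0.465 / (1 + 7 × 0.465)
  = 3.7200 / 4.2550 = 0.874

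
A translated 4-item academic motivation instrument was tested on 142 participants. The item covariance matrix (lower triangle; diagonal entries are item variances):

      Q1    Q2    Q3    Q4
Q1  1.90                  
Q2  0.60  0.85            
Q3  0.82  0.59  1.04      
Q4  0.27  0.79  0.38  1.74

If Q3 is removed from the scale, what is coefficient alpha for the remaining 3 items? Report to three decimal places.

coefficient alpha = 0.638

Remaining items: Q1, Q2, Q4 (k = 3).
ΣVar(i) = 1.90 + 0.85 + 1.74 = 4.49
Var(T) = 4.49 + 2 × 1.66 = 7.81
α (item deleted) = (3/2)·(1 − 4.49/7.81) = 0.638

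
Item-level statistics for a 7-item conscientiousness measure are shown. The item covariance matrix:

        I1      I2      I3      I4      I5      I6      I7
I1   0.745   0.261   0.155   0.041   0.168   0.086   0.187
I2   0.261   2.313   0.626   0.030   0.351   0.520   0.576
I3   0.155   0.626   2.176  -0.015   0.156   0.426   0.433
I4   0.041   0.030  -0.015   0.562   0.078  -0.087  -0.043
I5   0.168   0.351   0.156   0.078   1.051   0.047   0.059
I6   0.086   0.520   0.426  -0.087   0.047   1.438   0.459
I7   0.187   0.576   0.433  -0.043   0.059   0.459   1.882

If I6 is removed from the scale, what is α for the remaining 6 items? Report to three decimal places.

α = 0.495

Remaining items: I1, I2, I3, I4, I5, I7 (k = 6).
ΣVar(i) = 0.745 + 2.313 + 2.176 + 0.562 + 1.051 + 1.882 = 8.729
σ²_T = 8.729 + 2 × 3.063 = 14.855
α (item deleted) = (6/5)·(1 − 8.729/14.855) = 0.495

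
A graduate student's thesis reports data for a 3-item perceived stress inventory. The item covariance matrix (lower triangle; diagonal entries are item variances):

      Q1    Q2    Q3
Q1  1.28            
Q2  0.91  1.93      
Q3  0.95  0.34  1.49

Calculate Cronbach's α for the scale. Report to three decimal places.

Σσ²ᵢ = 1.28 + 1.93 + 1.49 = 4.70
Sum of off-diagonal covariances = 2.20
σ²_total = 4.70 + 2 × 2.20 = 9.10
α = (k/(k−1))·(1 − Σσ²ᵢ/σ²_total) = (3/2)·(1 − 4.70/9.10) = 0.725

α = 0.725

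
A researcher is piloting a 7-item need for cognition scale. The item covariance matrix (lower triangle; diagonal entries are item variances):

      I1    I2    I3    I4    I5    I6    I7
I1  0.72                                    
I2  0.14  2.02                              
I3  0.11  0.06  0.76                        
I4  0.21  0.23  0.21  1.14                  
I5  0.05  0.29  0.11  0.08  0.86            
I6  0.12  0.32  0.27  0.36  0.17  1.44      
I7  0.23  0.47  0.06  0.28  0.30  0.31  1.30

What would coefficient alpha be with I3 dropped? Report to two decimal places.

Remaining items: I1, I2, I4, I5, I6, I7 (k = 6).
Σσ²ᵢ = 0.72 + 2.02 + 1.14 + 0.86 + 1.44 + 1.30 = 7.48
σ²_T = 7.48 + 2 × 3.56 = 14.60
α (item deleted) = (6/5)·(1 − 7.48/14.60) = 0.59

α = 0.59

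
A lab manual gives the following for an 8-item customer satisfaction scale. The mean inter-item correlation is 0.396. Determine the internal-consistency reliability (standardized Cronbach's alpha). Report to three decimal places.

Standardized α = k·r̄ / (1 + (k−1)·r̄) = 8 × 0.396 / (1 + 7 × 0.396)
  = 3.1680 / 3.7720 = 0.840

standardized Cronbach's alpha = 0.840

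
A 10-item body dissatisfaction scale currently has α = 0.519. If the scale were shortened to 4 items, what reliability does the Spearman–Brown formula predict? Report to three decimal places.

Length factor m = 4/10 = 0.4000
α' = m·α / (1 − (1−m)·α)
   = 4/10 × 0.519 / (1 − (1 − 4/10) × 0.519)
   = 0.2076 / 0.6886 = 0.301

predicted reliability = 0.301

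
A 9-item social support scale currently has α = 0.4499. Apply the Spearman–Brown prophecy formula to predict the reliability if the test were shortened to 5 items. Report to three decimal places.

Length factor m = 5/9 = 0.5556
α' = m·α / (1 − (1−m)·α)
   = 5/9 × 0.4499 / (1 − (1 − 5/9) × 0.4499)
   = 0.2499 / 0.8000 = 0.312

predicted reliability = 0.312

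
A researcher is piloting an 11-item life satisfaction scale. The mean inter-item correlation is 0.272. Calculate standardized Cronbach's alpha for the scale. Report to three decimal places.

standardized Cronbach's alpha = 0.804

Standardized α = k·r̄ / (1 + (k−1)·r̄) = 11 × 0.272 / (1 + 10 × 0.272)
  = 2.9920 / 3.7200 = 0.804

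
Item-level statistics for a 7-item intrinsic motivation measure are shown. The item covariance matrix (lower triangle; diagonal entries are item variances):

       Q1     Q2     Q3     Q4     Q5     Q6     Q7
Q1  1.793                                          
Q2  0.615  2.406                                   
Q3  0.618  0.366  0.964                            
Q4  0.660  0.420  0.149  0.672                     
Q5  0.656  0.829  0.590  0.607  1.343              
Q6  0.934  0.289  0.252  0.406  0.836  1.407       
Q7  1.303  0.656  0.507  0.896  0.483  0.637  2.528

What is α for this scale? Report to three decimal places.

α = 0.812

Σσᵢ² = 1.793 + 2.406 + 0.964 + 0.672 + 1.343 + 1.407 + 2.528 = 11.113
Sum of off-diagonal covariances = 12.709
total variance = 11.113 + 2 × 12.709 = 36.531
α = (k/(k−1))·(1 − Σσᵢ²/total variance) = (7/6)·(1 − 11.113/36.531) = 0.812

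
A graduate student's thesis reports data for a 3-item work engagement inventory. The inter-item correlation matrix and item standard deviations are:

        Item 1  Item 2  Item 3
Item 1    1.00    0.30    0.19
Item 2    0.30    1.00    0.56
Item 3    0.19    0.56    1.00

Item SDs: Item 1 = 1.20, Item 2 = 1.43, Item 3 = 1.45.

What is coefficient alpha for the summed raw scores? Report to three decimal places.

α = 0.627

Σσ²ᵢ = 1.20² + 1.43² + 1.45² = 5.5874
Covariances σ_ij = r_ij · s_i · s_j:
  σ(Item 1,Item 2) = 0.30 × 1.20 × 1.43 = 0.5148
  σ(Item 1,Item 3) = 0.19 × 1.20 × 1.45 = 0.3306
  σ(Item 2,Item 3) = 0.56 × 1.43 × 1.45 = 1.1612
σ²_T = Σσ²ᵢ + 2·Σσ_ij = 5.5874 + 2 × 2.0066 = 9.6006
α = (3/2)·(1 − 5.5874/9.6006) = 0.627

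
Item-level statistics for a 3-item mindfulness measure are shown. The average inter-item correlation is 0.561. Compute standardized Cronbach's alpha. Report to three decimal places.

Standardized α = k·r̄ / (1 + (k−1)·r̄) = 3 × 0.561 / (1 + 2 × 0.561)
  = 1.6830 / 2.1220 = 0.793

α = 0.793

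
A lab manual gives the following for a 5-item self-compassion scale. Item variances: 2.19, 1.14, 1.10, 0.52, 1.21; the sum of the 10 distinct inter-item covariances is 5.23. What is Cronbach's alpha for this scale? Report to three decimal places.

Cronbach's alpha = 0.787

ΣVar(i) = 2.19 + 1.14 + 1.10 + 0.52 + 1.21 = 6.16
Sum of distinct covariances = 5.23
Var(T) = ΣVar(i) + 2·Σcov = 6.16 + 2 × 5.23 = 16.62
α = (5/4)·(1 − 6.16/16.62) = 0.787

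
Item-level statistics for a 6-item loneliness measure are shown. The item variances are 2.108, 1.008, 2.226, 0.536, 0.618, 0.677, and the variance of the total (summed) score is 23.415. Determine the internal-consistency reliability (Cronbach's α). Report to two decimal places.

Σσ²ᵢ = 2.108 + 1.008 + 2.226 + 0.536 + 0.618 + 0.677 = 7.173
α = (k/(k−1))·(1 − Σσ²ᵢ/Var(T)) = (6/5)·(1 − 7.173/23.415) = 0.83

Cronbach's α = 0.83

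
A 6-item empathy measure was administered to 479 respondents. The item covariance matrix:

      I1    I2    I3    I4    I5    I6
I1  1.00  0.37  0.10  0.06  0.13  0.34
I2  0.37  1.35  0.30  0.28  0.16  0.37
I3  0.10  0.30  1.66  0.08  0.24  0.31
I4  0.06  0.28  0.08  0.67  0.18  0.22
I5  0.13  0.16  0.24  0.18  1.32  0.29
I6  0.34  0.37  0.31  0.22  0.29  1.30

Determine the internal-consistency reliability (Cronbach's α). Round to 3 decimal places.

Cronbach's α = 0.581

Σσᵢ² = 1.00 + 1.35 + 1.66 + 0.67 + 1.32 + 1.30 = 7.30
Sum of off-diagonal covariances = 3.43
total variance = 7.30 + 2 × 3.43 = 14.16
α = (k/(k−1))·(1 − Σσᵢ²/total variance) = (6/5)·(1 − 7.30/14.16) = 0.581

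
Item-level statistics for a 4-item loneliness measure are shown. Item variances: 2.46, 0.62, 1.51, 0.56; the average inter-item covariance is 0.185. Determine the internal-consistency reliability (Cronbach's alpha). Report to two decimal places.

Σσ²ᵢ = 2.46 + 0.62 + 1.51 + 0.56 = 5.15
Sum of the 6 distinct covariances = 6 × 0.185 = 1.110
Var(T) = Σσ²ᵢ + 2·Σcov = 5.15 + 2 × 1.110 = 7.370
α = (4/3)·(1 − 5.15/7.370) = 0.40

Cronbach's alpha = 0.40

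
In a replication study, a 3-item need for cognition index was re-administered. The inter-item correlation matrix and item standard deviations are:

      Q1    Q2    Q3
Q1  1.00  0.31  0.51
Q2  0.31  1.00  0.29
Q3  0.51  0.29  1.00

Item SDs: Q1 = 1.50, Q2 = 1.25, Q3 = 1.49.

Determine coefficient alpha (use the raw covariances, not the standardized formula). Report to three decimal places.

coefficient alpha = 0.643

Σσ²ᵢ = 1.50² + 1.25² + 1.49² = 6.0326
Covariances σ_ij = r_ij · s_i · s_j:
  σ(Q1,Q2) = 0.31 × 1.50 × 1.25 = 0.5812
  σ(Q1,Q3) = 0.51 × 1.50 × 1.49 = 1.1399
  σ(Q2,Q3) = 0.29 × 1.25 × 1.49 = 0.5401
σ²_T = Σσ²ᵢ + 2·Σσ_ij = 6.0326 + 2 × 2.2612 = 10.5550
α = (3/2)·(1 − 6.0326/10.5550) = 0.643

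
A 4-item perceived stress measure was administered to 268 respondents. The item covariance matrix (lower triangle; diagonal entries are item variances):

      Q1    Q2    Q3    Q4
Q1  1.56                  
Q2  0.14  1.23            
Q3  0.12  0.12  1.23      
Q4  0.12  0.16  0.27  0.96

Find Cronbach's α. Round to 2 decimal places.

ΣVar(i) = 1.56 + 1.23 + 1.23 + 0.96 = 4.98
Σ_{i<j} σ_ij = 0.93
total variance = 4.98 + 2 × 0.93 = 6.84
α = (k/(k−1))·(1 − ΣVar(i)/total variance) = (4/3)·(1 − 4.98/6.84) = 0.36

α = 0.36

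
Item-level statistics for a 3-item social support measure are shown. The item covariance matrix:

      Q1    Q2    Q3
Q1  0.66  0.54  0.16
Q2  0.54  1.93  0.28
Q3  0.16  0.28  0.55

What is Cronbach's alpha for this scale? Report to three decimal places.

Σσᵢ² = 0.66 + 1.93 + 0.55 = 3.14
Sum of off-diagonal covariances = 0.98
Var(T) = 3.14 + 2 × 0.98 = 5.10
α = (k/(k−1))·(1 − Σσᵢ²/Var(T)) = (3/2)·(1 − 3.14/5.10) = 0.576

α = 0.576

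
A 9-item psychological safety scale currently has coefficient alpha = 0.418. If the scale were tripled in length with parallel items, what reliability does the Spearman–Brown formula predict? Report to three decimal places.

predicted reliability = 0.683

Length factor m = 3
α' = m·α / (1 + (m−1)·α)
   = 3 × 0.418 / (1 + (3 − 1) × 0.418)
   = 1.2540 / 1.8360 = 0.683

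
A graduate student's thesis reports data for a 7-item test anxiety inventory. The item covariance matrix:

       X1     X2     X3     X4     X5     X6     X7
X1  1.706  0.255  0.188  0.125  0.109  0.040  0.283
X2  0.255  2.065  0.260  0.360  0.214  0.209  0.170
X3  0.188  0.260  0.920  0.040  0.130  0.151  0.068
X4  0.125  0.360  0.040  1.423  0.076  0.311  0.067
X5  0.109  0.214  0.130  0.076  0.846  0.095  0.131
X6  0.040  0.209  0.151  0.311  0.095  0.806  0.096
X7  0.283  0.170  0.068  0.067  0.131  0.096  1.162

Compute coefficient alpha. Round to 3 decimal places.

coefficient alpha = 0.503

Σσᵢ² = 1.706 + 2.065 + 0.920 + 1.423 + 0.846 + 0.806 + 1.162 = 8.928
Σ_{i<j} σ_ij = 3.378
σ²_total = 8.928 + 2 × 3.378 = 15.684
α = (k/(k−1))·(1 − Σσᵢ²/σ²_total) = (7/6)·(1 − 8.928/15.684) = 0.503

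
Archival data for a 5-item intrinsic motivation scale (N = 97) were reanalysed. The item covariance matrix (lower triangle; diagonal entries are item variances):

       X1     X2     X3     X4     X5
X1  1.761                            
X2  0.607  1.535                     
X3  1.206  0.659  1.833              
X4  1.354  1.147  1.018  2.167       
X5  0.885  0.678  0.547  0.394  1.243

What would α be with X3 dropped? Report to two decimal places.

α = 0.80

Remaining items: X1, X2, X4, X5 (k = 4).
ΣVar(i) = 1.761 + 1.535 + 2.167 + 1.243 = 6.706
total variance = 6.706 + 2 × 5.065 = 16.836
α (item deleted) = (4/3)·(1 − 6.706/16.836) = 0.80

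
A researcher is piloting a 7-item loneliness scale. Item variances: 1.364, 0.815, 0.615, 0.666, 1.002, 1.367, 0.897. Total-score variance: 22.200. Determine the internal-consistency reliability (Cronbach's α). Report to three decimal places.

α = 0.813

ΣVar(i) = 1.364 + 0.815 + 0.615 + 0.666 + 1.002 + 1.367 + 0.897 = 6.726
α = (k/(k−1))·(1 − ΣVar(i)/σ²_T) = (7/6)·(1 − 6.726/22.200) = 0.813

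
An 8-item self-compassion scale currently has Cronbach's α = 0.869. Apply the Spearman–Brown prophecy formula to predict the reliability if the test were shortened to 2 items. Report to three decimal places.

predicted reliability = 0.624

Length factor m = 2/8 = 0.2500
α' = m·α / (1 − (1−m)·α)
   = 2/8 × 0.869 / (1 − (1 − 2/8) × 0.869)
   = 0.2172 / 0.3482 = 0.624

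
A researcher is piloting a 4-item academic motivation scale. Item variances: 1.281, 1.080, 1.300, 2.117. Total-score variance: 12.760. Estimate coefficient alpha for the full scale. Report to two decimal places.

Σσ²ᵢ = 1.281 + 1.080 + 1.300 + 2.117 = 5.778
α = (k/(k−1))·(1 − Σσ²ᵢ/σ²_total) = (4/3)·(1 − 5.778/12.760) = 0.73

α = 0.73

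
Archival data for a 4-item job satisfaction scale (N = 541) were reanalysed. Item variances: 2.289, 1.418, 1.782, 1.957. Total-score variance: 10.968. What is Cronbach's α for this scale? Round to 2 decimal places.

Σσᵢ² = 2.289 + 1.418 + 1.782 + 1.957 = 7.446
α = (k/(k−1))·(1 − Σσᵢ²/σ²_T) = (4/3)·(1 − 7.446/10.968) = 0.43

Cronbach's α = 0.43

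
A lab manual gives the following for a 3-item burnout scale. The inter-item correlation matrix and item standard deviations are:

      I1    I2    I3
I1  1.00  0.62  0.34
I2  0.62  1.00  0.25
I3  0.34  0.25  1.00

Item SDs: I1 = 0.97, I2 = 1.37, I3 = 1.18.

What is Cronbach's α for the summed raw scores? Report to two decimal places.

α = 0.65

Σσ²ᵢ = 0.97² + 1.37² + 1.18² = 4.2102
Covariances σ_ij = r_ij · s_i · s_j:
  σ(I1,I2) = 0.62 × 0.97 × 1.37 = 0.8239
  σ(I1,I3) = 0.34 × 0.97 × 1.18 = 0.3892
  σ(I2,I3) = 0.25 × 1.37 × 1.18 = 0.4042
σ²_T = Σσ²ᵢ + 2·Σσ_ij = 4.2102 + 2 × 1.6173 = 7.4448
α = (3/2)·(1 − 4.2102/7.4448) = 0.65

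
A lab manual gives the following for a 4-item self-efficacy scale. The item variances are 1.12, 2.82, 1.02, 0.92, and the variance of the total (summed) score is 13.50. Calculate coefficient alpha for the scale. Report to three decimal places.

α = 0.753

Σσᵢ² = 1.12 + 2.82 + 1.02 + 0.92 = 5.88
α = (k/(k−1))·(1 − Σσᵢ²/Var(T)) = (4/3)·(1 − 5.88/13.50) = 0.753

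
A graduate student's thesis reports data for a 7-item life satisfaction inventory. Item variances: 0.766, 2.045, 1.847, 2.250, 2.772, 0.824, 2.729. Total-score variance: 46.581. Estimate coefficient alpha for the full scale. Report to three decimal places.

α = 0.835

sum of item variances = 0.766 + 2.045 + 1.847 + 2.250 + 2.772 + 0.824 + 2.729 = 13.233
α = (k/(k−1))·(1 − sum of item variances/total variance) = (7/6)·(1 − 13.233/46.581) = 0.835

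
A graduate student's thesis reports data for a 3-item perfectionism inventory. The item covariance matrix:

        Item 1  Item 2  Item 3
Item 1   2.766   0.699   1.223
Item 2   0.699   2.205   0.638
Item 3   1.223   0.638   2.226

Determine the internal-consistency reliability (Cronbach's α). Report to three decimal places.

Cronbach's α = 0.624

ΣVar(i) = 2.766 + 2.205 + 2.226 = 7.197
Σ_{i<j} σ_ij = 2.560
σ²_total = 7.197 + 2 × 2.560 = 12.317
α = (k/(k−1))·(1 − ΣVar(i)/σ²_total) = (3/2)·(1 − 7.197/12.317) = 0.624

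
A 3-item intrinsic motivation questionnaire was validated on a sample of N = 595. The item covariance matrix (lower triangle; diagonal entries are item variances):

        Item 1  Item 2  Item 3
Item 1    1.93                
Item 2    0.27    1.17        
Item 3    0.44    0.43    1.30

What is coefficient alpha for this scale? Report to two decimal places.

coefficient alpha = 0.51

Σσ²ᵢ = 1.93 + 1.17 + 1.30 = 4.40
Sum of the distinct covariances = 1.14
σ²_T = 4.40 + 2 × 1.14 = 6.68
α = (k/(k−1))·(1 − Σσ²ᵢ/σ²_T) = (3/2)·(1 − 4.40/6.68) = 0.51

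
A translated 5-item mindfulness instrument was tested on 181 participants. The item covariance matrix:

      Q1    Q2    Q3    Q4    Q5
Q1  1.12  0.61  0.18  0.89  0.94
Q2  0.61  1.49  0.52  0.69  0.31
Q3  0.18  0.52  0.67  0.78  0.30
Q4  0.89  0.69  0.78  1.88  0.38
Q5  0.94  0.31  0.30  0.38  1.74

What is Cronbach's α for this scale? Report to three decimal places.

ΣVar(i) = 1.12 + 1.49 + 0.67 + 1.88 + 1.74 = 6.90
Sum of off-diagonal covariances = 5.60
σ²_total = 6.90 + 2 × 5.60 = 18.10
α = (k/(k−1))·(1 − ΣVar(i)/σ²_total) = (5/4)·(1 − 6.90/18.10) = 0.773

α = 0.773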